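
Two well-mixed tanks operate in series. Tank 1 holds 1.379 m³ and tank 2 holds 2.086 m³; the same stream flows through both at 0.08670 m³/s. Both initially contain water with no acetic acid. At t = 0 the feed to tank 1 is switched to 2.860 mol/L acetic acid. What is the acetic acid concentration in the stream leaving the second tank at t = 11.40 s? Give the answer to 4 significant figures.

0.3302 mol/L

Each tank obeys Vᵢ dCᵢ/dt = Q(Cᵢ₋₁ − Cᵢ), so τᵢ = Vᵢ/Q.
τ₁ = 1.379/0.08670 = 15.9054 s; τ₂ = 2.086/0.08670 = 24.0600 s.
Tank 1: C₁ = C_in(1 − e^(−t/τ₁)). Tank 2 (τ₁ ≠ τ₂): C₂ = C_in[1 − (τ₁ e^(−t/τ₁) − τ₂ e^(−t/τ₂))/(τ₁ − τ₂)].
At t = 11.40: e^(−t/τ₁) = 0.488343, e^(−t/τ₂) = 0.622622.
C₂ = 2.860·[1 − (15.9054·0.488343 − 24.0600·0.622622)/(-8.15456)] = 2.860·0.115468 = 0.330240 mol/L.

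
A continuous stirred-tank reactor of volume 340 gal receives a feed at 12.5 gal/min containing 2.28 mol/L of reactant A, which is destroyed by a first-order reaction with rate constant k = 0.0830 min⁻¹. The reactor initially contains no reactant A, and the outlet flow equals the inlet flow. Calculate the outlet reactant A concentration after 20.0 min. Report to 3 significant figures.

Accumulation = in − out − consumed: V dC/dt = Q C_in − Q C − k V C.
This is linear with rate a = Q/V + k = 0.11976 min⁻¹.
C_ss = Q C_in/(Q + kV) = 0.69990 mol/L; C(t) = C_ss + (C₀ − C_ss) e^(−a t).
C(20.0) = 0.69990 + (-0.69990)·e^(−0.11976·20.0) = 0.69990 + (-0.69990)·0.091146 = 0.63611 mol/L.

0.636 mol/L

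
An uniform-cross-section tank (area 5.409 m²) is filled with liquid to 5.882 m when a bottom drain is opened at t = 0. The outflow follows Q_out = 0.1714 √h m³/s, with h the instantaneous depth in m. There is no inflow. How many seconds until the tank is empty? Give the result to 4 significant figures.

153.1 s

Accumulation of liquid (constant cross-section A): A dh/dt = −0.1714 √h.
Separate and integrate: 2(√h − √h₀) = −(0.1714/A) t.
Set h = 0: 2√h₀ = (0.1714/A) t_empty ⇒ t_empty = 2A√h₀/0.1714.
t_empty = 2·5.409·√5.882/0.1714 = 10.8180·2.42528/0.1714 = 153.073 s.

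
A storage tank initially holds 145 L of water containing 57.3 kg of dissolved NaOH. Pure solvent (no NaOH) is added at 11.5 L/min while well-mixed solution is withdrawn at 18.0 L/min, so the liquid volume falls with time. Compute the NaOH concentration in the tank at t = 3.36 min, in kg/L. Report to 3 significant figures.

0.296 kg/L

Total volume: dV/dt = Q_in − Q_out = -6.5000 L/min, so V(t) = 145 − 6.5000 t and V(3.36) = 123.16 L.
Species balance (pure solvent in): dm/dt = −Q_out · m/V(t).
Separate: dm/m = −Q_out dt/V(t) ⇒ ln(m/m₀) = −(Q_out/(Q_in−Q_out)) ln(V/V₀).
m = m₀ (V₀/V)^(Q_out/(Q_in−Q_out)) = 57.3 × (145/123.16)^(-2.7692) = 36.460 kg.
C = m/V = 36.460/123.16 = 0.29604 kg/L.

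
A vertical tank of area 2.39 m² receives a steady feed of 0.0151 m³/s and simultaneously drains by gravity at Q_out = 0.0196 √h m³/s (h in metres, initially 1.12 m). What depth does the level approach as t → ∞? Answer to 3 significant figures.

0.594 m

A dh/dt = Q_in − 0.0196 √h. Steady state requires inflow = outflow:
Q_in = 0.0196 √h_ss ⇒ √h_ss = 0.0151/0.0196 = 0.77041.
h_ss = 0.77041² = 0.59353 m. (Since h₀ = 1.12 m > h_ss, the level will fall toward this value.)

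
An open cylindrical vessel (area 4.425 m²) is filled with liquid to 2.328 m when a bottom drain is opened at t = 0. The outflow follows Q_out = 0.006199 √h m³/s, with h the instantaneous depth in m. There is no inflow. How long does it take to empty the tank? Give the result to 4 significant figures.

With no inflow, A dh/dt = −0.006199 √h.
This is separable: 2 d(√h)/dt = −0.006199/A, so √h = √h₀ − (0.006199/(2A)) t.
Set h = 0: 2√h₀ = (0.006199/A) t_empty ⇒ t_empty = 2A√h₀/0.006199.
t_empty = 2·4.425·√2.328/0.006199 = 8.85000·1.52578/0.006199 = 2178.28 s.

2178 s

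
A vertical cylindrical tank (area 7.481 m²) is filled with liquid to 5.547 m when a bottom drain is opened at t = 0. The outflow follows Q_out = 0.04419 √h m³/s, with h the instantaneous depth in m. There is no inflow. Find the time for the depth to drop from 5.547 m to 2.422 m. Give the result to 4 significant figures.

270.5 s

With no inflow, A dh/dt = −0.04419 √h.
This is separable: 2 d(√h)/dt = −0.04419/A, so √h = √h₀ − (0.04419/(2A)) t.
t = 2A(√h₀ − √h)/0.04419 = 2·7.481·(√5.547 − √2.422)/0.04419
  = 14.9620 × (2.35521 − 1.55628) / 0.04419 = 270.504 s.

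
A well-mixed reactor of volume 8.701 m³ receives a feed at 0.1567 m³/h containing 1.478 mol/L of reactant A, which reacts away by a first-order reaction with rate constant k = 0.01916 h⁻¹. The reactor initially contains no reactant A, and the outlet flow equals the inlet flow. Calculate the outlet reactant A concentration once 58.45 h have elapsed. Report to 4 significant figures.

0.6346 mol/L

Accumulation = in − out − consumed: V dC/dt = Q C_in − Q C − k V C.
This is linear with rate a = Q/V + k = 0.0371694 h⁻¹.
C_ss = Q C_in/(Q + kV) = 0.716124 mol/L; C(t) = C_ss + (C₀ − C_ss) e^(−a t).
C(58.45) = 0.716124 + (-0.716124)·e^(−0.0371694·58.45) = 0.716124 + (-0.716124)·0.113887 = 0.634567 mol/L.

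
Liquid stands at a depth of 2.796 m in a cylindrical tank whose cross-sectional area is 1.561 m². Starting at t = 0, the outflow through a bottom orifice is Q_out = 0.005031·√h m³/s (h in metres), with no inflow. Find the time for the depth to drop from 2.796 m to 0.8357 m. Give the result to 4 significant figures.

With no inflow, A dh/dt = −0.005031 √h.
This is separable: 2 d(√h)/dt = −0.005031/A, so √h = √h₀ − (0.005031/(2A)) t.
t = 2A(√h₀ − √h)/0.005031 = 2·1.561·(√2.796 − √0.8357)/0.005031
  = 3.12200 × (1.67212 − 0.914166) / 0.005031 = 470.353 s.

470.4 s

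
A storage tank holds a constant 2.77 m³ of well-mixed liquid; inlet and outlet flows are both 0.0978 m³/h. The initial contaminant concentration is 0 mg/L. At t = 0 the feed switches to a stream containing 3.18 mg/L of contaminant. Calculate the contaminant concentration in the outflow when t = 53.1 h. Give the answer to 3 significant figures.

2.69 mg/L

Unsteady species balance (constant V, well mixed): V dC/dt = Q(C_in − C).
Rewrite as dC/dt + C/τ = C_in/τ, τ = V/Q = 28.323 h.
C approaches C_in exponentially: C(t) = C_in + (C₀ − C_in) e^(−t/τ).
C(53.1) = 3.18 + (0 − 3.18)·e^(−53.1/28.323) = 3.18 + (-3.1800)·0.15339 = 2.6922 mg/L.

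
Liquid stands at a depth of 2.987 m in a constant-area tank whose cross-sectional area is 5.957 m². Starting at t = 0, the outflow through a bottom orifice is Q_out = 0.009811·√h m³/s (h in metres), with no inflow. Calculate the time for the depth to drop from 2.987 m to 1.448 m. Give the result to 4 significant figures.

With no inflow, A dh/dt = −0.009811 √h.
This is separable: 2 d(√h)/dt = −0.009811/A, so √h = √h₀ − (0.009811/(2A)) t.
t = 2A(√h₀ − √h)/0.009811 = 2·5.957·(√2.987 − √1.448)/0.009811
  = 11.9140 × (1.72829 − 1.20333) / 0.009811 = 637.492 s.

637.5 s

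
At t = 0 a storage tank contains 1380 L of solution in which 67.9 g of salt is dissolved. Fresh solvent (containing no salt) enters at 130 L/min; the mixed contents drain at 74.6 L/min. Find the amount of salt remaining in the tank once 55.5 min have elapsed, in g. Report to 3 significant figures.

14.0 g

Total volume: dV/dt = Q_in − Q_out = 55.400 L/min, so V(t) = 1380 + 55.400 t and V(55.5) = 4454.7 L.
No salt enters, so dm/dt = −Q_out · (m/V).
Separate: dm/m = −Q_out dt/V(t) ⇒ ln(m/m₀) = −(Q_out/(Q_in−Q_out)) ln(V/V₀).
m = m₀ (V₀/V)^(Q_out/(Q_in−Q_out)) = 67.9 × (1380/4454.7)^(1.3466) = 14.014 g.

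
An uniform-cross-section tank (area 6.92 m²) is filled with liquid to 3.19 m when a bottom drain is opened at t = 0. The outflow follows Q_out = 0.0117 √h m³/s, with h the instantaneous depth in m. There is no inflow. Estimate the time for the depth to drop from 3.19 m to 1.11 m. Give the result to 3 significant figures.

A dh/dt = −Q_out = −0.0117 √h.
∫ h^(−1/2) dh = −(0.0117/A) ∫ dt, giving 2√h = 2√h₀ − (0.0117/A) t.
t = 2A(√h₀ − √h)/0.0117 = 2·6.92·(√3.19 − √1.11)/0.0117
  = 13.840 × (1.7861 − 1.0536) / 0.0117 = 866.47 s.

866 s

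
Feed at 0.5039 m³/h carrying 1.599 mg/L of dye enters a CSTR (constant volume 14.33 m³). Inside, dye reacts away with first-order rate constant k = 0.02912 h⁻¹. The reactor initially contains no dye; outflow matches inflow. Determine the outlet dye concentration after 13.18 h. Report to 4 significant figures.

Species balance: V dC/dt = Q C_in − Q C − k V C.
This is linear with rate a = Q/V + k = 0.0642840 h⁻¹.
C_ss = Q C_in/(Q + kV) = 0.874669 mg/L; C(t) = C_ss + (C₀ − C_ss) e^(−a t).
C(13.18) = 0.874669 + (-0.874669)·e^(−0.0642840·13.18) = 0.874669 + (-0.874669)·0.428586 = 0.499798 mg/L.

0.4998 mg/L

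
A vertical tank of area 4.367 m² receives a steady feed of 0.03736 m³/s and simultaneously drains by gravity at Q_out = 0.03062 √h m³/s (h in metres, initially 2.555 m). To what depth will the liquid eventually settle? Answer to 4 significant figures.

1.489 m

Volume balance on the tank: A dh/dt = Q_in − 0.03062 √h. At steady state dh/dt = 0:
Q_in = 0.03062 √h_ss ⇒ √h_ss = 0.03736/0.03062 = 1.22012.
h_ss = 1.22012² = 1.48869 m. (Since h₀ = 2.555 m > h_ss, the level will fall toward this value.)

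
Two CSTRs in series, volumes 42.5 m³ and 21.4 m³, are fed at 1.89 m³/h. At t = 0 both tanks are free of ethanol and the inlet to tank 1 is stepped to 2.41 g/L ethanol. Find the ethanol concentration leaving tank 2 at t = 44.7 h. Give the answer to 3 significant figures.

Time constants: τᵢ = Vᵢ/Q for each well-mixed tank.
τ₁ = 42.5/1.89 = 22.487 h; τ₂ = 21.4/1.89 = 11.323 h.
Solving the cascade with C₁(0)=C₂(0)=0 gives C₂(t) = C_in[1 − (τ₁ e^(−t/τ₁) − τ₂ e^(−t/τ₂))/(τ₁ − τ₂)].
At t = 44.7: e^(−t/τ₁) = 0.13699, e^(−t/τ₂) = 0.019297.
C₂ = 2.41·[1 − (22.487·0.13699 − 11.323·0.019297)/(11.164)] = 2.41·0.74364 = 1.7922 g/L.

1.79 g/L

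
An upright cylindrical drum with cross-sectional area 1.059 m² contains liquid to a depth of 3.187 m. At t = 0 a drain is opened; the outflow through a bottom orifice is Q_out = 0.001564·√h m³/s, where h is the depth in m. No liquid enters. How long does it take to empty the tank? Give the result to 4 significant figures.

A dh/dt = −Q_out = −0.001564 √h.
Separate and integrate: 2(√h − √h₀) = −(0.001564/A) t.
Set h = 0: 2√h₀ = (0.001564/A) t_empty ⇒ t_empty = 2A√h₀/0.001564.
t_empty = 2·1.059·√3.187/0.001564 = 2.11800·1.78522/0.001564 = 2417.58 s.

2418 s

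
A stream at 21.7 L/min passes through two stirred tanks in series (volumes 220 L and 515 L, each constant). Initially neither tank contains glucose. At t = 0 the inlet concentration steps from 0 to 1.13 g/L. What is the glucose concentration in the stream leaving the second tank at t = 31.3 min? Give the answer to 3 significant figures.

Species balance on tank i: dCᵢ/dt = (Cᵢ₋₁ − Cᵢ)/τᵢ with τᵢ = Vᵢ/Q.
τ₁ = 220/21.7 = 10.138 min; τ₂ = 515/21.7 = 23.733 min.
Solving the cascade with C₁(0)=C₂(0)=0 gives C₂(t) = C_in[1 − (τ₁ e^(−t/τ₁) − τ₂ e^(−t/τ₂))/(τ₁ − τ₂)].
At t = 31.3: e^(−t/τ₁) = 0.045624, e^(−t/τ₂) = 0.26744.
C₂ = 1.13·[1 − (10.138·0.045624 − 23.733·0.26744)/(-13.594)] = 1.13·0.56714 = 0.64086 g/L.

0.641 g/L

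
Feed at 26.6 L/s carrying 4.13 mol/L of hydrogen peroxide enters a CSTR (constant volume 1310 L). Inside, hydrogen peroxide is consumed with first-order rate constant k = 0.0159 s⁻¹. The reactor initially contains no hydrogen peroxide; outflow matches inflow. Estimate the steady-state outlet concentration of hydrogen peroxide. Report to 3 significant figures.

V dC/dt = Q(C_in − C) − k V C.
Steady state (dC/dt = 0): C_ss = Q C_in/(Q + kV) = C_in/(1 + kV/Q).
C_ss = 26.6·4.13/(26.6 + 0.0159·1310) = 109.86/47.429 = 2.3163 mol/L.

2.32 mol/L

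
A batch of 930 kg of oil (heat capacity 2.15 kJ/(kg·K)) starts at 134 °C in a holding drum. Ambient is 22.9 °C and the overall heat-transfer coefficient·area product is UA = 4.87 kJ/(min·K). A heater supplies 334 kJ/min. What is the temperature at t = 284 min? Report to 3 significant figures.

113 °C

Energy balance: M c_p dT/dt = −UA(T − T_amb) + Q̇.
dT/dt = (T_ss − T)/τ with T_ss = T_amb + Q̇/UA = 22.9 + 334/4.87 = 91.483 °C, τ = M c_p/UA = 930·2.15/4.87 = 410.57 min.
This is linear first-order; T(t) = T_ss + (T₀ − T_ss) e^(−t/τ).
T(284) = 91.483 + (42.517)·0.50072 = 112.77 °C.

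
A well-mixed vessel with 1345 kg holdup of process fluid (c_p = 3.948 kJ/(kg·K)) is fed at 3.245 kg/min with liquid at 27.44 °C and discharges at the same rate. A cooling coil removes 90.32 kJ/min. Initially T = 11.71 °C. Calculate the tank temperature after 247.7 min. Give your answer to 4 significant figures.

Heat balance on the well-mixed liquid: M c_p dT/dt = ṁ c_p (T_in − T) − 90.32.
τ = M/ṁ = 414.484 min; T_ss = T_in − Q̇/(ṁ c_p) = 27.44 − 90.32/(3.245·3.948) = 20.3900 °C.
T approaches T_ss exponentially: T(t) = T_ss + (T₀ − T_ss) e^(−t/τ).
T(247.7) = 20.3900 + (-8.67995)·e^(−247.7/414.484) = 20.3900 + (-8.67995)·0.550124 = 15.6149 °C.

15.61 °C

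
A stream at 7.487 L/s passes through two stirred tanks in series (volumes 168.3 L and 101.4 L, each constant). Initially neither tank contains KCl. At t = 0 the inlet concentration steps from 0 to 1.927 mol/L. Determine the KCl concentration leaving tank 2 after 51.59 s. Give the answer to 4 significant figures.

Each tank obeys Vᵢ dCᵢ/dt = Q(Cᵢ₋₁ − Cᵢ), so τᵢ = Vᵢ/Q.
τ₁ = 168.3/7.487 = 22.4790 s; τ₂ = 101.4/7.487 = 13.5435 s.
Solving the cascade with C₁(0)=C₂(0)=0 gives C₂(t) = C_in[1 − (τ₁ e^(−t/τ₁) − τ₂ e^(−t/τ₂))/(τ₁ − τ₂)].
At t = 51.59: e^(−t/τ₁) = 0.100758, e^(−t/τ₂) = 0.0221656.
C₂ = 1.927·[1 − (22.4790·0.100758 − 13.5435·0.0221656)/(8.93549)] = 1.927·0.780120 = 1.50329 mol/L.

1.503 mol/L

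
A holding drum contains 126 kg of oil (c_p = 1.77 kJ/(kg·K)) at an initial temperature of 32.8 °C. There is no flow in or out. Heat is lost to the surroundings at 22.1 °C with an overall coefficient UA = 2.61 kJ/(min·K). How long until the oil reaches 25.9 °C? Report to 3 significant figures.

Lumped-capacitance energy balance: M c_p dT/dt = UA(T_amb − T).
τ = M c_p/UA = 85.448 min; T_ss = T_amb = 22.100 °C.
T(t) = T_ss + (T₀ − T_ss)e^(−t/τ); set T = 25.9:
t = −τ ln[(T − T_ss)/(T₀ − T_ss)] = −85.448 · ln(0.35514) = 88.460 min.

88.5 min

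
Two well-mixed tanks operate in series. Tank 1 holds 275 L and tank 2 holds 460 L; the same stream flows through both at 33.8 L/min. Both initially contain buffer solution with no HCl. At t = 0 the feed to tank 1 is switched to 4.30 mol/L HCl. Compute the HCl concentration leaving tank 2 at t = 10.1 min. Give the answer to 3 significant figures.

1.06 mol/L

Each tank obeys Vᵢ dCᵢ/dt = Q(Cᵢ₋₁ − Cᵢ), so τᵢ = Vᵢ/Q.
τ₁ = 275/33.8 = 8.1361 min; τ₂ = 460/33.8 = 13.609 min.
Tank 1: C₁ = C_in(1 − e^(−t/τ₁)). Tank 2 (τ₁ ≠ τ₂): C₂ = C_in[1 − (τ₁ e^(−t/τ₁) − τ₂ e^(−t/τ₂))/(τ₁ − τ₂)].
At t = 10.1: e^(−t/τ₁) = 0.28898, e^(−t/τ₂) = 0.47610.
C₂ = 4.30·[1 − (8.1361·0.28898 − 13.609·0.47610)/(-5.4734)] = 4.30·0.24576 = 1.0568 mol/L.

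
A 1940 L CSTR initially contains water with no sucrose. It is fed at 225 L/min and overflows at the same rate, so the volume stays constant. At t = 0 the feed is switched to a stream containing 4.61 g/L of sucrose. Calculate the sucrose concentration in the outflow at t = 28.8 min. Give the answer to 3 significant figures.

4.45 g/L

Accumulation = in − out for the solute gives V dC/dt = Q(C_in − C).
So dC/dt = (C_in − C)/τ with τ = V/Q = 1940/225 = 8.6222 min.
Solution: C(t) = C_in + (C₀ − C_in) e^(−t/τ).
C(28.8) = 4.61 + (0 − 4.61)·e^(−28.8/8.6222) = 4.61 + (-4.6100)·0.035430 = 4.4467 g/L.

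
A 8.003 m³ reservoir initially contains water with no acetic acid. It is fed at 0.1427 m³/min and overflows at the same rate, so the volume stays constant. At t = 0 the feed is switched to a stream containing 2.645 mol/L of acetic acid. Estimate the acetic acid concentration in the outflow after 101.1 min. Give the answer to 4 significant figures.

Accumulation = in − out for the solute gives V dC/dt = Q(C_in − C).
So dC/dt = (C_in − C)/τ with τ = V/Q = 8.003/0.1427 = 56.0827 min.
Integrating: C(t) = C_in + (C₀ − C_in) e^(−t/τ).
C(101.1) = 2.645 + (0 − 2.645)·e^(−101.1/56.0827) = 2.645 + (-2.64500)·0.164854 = 2.20896 mol/L.

2.209 mol/L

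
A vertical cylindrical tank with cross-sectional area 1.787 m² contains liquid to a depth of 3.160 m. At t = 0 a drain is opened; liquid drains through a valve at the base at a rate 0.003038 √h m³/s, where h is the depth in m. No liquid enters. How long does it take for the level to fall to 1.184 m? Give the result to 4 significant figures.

Unsteady balance on liquid volume: A dh/dt = −0.003038 √h.
This is separable: 2 d(√h)/dt = −0.003038/A, so √h = √h₀ − (0.003038/(2A)) t.
t = 2A(√h₀ − √h)/0.003038 = 2·1.787·(√3.160 − √1.184)/0.003038
  = 3.57400 × (1.77764 − 1.08812) / 0.003038 = 811.175 s.

811.2 s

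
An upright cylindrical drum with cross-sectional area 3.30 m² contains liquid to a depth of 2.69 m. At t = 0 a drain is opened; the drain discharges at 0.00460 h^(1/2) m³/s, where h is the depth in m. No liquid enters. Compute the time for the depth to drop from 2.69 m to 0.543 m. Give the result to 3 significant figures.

1300 s

Mass balance (ρ constant): A dh/dt = −0.00460 √h.
Separate and integrate: 2(√h − √h₀) = −(0.00460/A) t.
t = 2A(√h₀ − √h)/0.00460 = 2·3.30·(√2.69 − √0.543)/0.00460
  = 6.6000 × (1.6401 − 0.73689) / 0.00460 = 1295.9 s.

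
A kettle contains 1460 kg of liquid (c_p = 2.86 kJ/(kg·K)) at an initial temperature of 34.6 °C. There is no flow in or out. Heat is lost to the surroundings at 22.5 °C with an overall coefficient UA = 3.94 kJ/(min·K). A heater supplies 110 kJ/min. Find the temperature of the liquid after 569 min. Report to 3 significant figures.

Heat balance on the well-mixed liquid: M c_p dT/dt = −UA(T − T_amb) + Q̇.
dT/dt = (T_ss − T)/τ with T_ss = T_amb + Q̇/UA = 22.5 + 110/3.94 = 50.419 °C, τ = M c_p/UA = 1460·2.86/3.94 = 1059.8 min.
This is linear first-order; T(t) = T_ss + (T₀ − T_ss) e^(−t/τ).
T(569) = 50.419 + (-15.819)·0.58456 = 41.172 °C.

41.2 °C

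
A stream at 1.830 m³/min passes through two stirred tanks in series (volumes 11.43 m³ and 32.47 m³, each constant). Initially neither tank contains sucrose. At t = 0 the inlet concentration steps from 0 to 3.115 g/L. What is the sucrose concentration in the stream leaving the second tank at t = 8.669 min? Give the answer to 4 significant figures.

0.5881 g/L

Species balance on tank i: dCᵢ/dt = (Cᵢ₋₁ − Cᵢ)/τᵢ with τᵢ = Vᵢ/Q.
τ₁ = 11.43/1.830 = 6.24590 min; τ₂ = 32.47/1.830 = 17.7432 min.
Solving the cascade with C₁(0)=C₂(0)=0 gives C₂(t) = C_in[1 − (τ₁ e^(−t/τ₁) − τ₂ e^(−t/τ₂))/(τ₁ − τ₂)].
At t = 8.669: e^(−t/τ₁) = 0.249586, e^(−t/τ₂) = 0.613495.
C₂ = 3.115·[1 − (6.24590·0.249586 − 17.7432·0.613495)/(-11.4973)] = 3.115·0.188811 = 0.588145 g/L.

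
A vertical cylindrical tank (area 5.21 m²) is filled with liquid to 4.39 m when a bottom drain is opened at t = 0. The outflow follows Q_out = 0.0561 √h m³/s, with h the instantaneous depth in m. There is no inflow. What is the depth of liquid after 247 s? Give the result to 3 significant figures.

Accumulation of liquid (constant cross-section A): A dh/dt = −0.0561 √h.
Separate and integrate: 2(√h − √h₀) = −(0.0561/A) t.
√h = √4.39 − 0.0561·247/(2·5.21) = 2.0952 − 1.3298 = 0.76542.
h = 0.76542² = 0.58586 m.

0.586 m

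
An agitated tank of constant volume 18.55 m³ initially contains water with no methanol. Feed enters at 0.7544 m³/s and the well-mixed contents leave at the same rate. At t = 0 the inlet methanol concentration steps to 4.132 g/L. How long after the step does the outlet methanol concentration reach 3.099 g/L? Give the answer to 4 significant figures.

Species balance on the tank: V dC/dt = Q(C_in − C), so τ = V/Q = 24.5891 s.
C(t) = C_in + (C₀ − C_in) e^(−t/τ). Set C = 3.099 and solve for t:
e^(−t/τ) = (C − C_in)/(C₀ − C_in) = (3.099 − 4.132)/(0 − 4.132) = 0.250000
t = −τ ln(…) = 24.5891 × 1.38629 = 34.0877 s.

34.09 s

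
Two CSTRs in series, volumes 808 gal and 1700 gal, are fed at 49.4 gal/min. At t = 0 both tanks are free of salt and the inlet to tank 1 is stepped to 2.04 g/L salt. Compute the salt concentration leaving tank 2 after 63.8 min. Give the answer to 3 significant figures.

Time constants: τᵢ = Vᵢ/Q for each well-mixed tank.
τ₁ = 808/49.4 = 16.356 min; τ₂ = 1700/49.4 = 34.413 min.
Tank 1: C₁ = C_in(1 − e^(−t/τ₁)). Tank 2 (τ₁ ≠ τ₂): C₂ = C_in[1 − (τ₁ e^(−t/τ₁) − τ₂ e^(−t/τ₂))/(τ₁ − τ₂)].
At t = 63.8: e^(−t/τ₁) = 0.020229, e^(−t/τ₂) = 0.15662.
C₂ = 2.04·[1 − (16.356·0.020229 − 34.413·0.15662)/(-18.057)] = 2.04·0.71984 = 1.4685 g/L.

1.47 g/L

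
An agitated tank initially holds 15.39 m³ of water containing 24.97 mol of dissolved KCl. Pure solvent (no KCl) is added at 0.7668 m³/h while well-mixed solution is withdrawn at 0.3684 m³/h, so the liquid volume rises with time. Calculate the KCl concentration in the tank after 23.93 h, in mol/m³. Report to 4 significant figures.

Total volume: dV/dt = Q_in − Q_out = 0.398400 m³/h, so V(t) = 15.39 + 0.398400 t and V(23.93) = 24.9237 m³.
No KCl enters, so dm/dt = −Q_out · (m/V).
Separate: dm/m = −Q_out dt/V(t) ⇒ ln(m/m₀) = −(Q_out/(Q_in−Q_out)) ln(V/V₀).
m = m₀ (V₀/V)^(Q_out/(Q_in−Q_out)) = 24.97 × (15.39/24.9237)^(0.924699) = 15.9886 mol.
C = m/V = 15.9886/24.9237 = 0.641502 mol/m³.

0.6415 mol/m³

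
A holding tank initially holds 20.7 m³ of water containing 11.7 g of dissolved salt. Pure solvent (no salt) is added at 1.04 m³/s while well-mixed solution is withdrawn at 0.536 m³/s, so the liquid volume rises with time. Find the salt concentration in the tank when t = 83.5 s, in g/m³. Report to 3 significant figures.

0.0573 g/m³

Total volume: dV/dt = Q_in − Q_out = 0.50400 m³/s, so V(t) = 20.7 + 0.50400 t and V(83.5) = 62.784 m³.
No salt enters, so dm/dt = −Q_out · (m/V).
Separate: dm/m = −Q_out dt/V(t) ⇒ ln(m/m₀) = −(Q_out/(Q_in−Q_out)) ln(V/V₀).
m = m₀ (V₀/V)^(Q_out/(Q_in−Q_out)) = 11.7 × (20.7/62.784)^(1.0635) = 3.5951 g.
C = m/V = 3.5951/62.784 = 0.057262 g/m³.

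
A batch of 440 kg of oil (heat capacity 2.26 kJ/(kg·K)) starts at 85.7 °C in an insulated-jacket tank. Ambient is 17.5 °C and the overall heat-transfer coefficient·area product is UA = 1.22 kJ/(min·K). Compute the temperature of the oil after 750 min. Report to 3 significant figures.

Lumped-capacitance energy balance: M c_p dT/dt = UA(T_amb − T).
dT/dt = (T_ss − T)/τ with T_ss = T_amb = 17.500 °C, τ = M c_p/UA = 440·2.26/1.22 = 815.08 min.
This is linear first-order; T(t) = T_ss + (T₀ − T_ss) e^(−t/τ).
T(750) = 17.500 + (68.200)·0.39846 = 44.675 °C.

44.7 °C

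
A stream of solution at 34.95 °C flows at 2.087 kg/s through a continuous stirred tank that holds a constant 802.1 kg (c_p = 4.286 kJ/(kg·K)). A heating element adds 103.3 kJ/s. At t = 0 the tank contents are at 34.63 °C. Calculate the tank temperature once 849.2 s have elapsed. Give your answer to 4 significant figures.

Unsteady energy balance on the tank contents: M c_p dT/dt = ṁ c_p (T_in − T) + 103.3.
τ = M/ṁ = 384.332 s; T_ss = T_in + Q̇/(ṁ c_p) = 34.95 + 103.3/(2.087·4.286) = 46.4985 °C.
Integrating: T(t) = T_ss + (T₀ − T_ss) e^(−t/τ).
T(849.2) = 46.4985 + (-11.8685)·e^(−849.2/384.332) = 46.4985 + (-11.8685)·0.109750 = 45.1959 °C.

45.20 °C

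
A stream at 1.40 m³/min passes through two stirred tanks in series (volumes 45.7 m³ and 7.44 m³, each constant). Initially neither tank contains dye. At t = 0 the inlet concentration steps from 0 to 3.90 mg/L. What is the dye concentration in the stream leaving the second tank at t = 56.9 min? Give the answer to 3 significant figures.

3.08 mg/L

Time constants: τᵢ = Vᵢ/Q for each well-mixed tank.
τ₁ = 45.7/1.40 = 32.643 min; τ₂ = 7.44/1.40 = 5.3143 min.
Solving the cascade with C₁(0)=C₂(0)=0 gives C₂(t) = C_in[1 − (τ₁ e^(−t/τ₁) − τ₂ e^(−t/τ₂))/(τ₁ − τ₂)].
At t = 56.9: e^(−t/τ₁) = 0.17498, e^(−t/τ₂) = 2.2388e-05.
C₂ = 3.90·[1 − (32.643·0.17498 − 5.3143·2.2388e-05)/(27.329)] = 3.90·0.79100 = 3.0849 mg/L.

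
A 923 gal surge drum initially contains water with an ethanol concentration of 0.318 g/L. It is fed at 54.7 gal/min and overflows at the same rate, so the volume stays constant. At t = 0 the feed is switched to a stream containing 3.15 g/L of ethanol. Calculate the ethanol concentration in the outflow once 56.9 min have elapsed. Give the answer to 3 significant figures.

3.05 g/L

Transient balance on the dissolved component: V dC/dt = Q(C_in − C).
Time constant τ = V/Q = 923/54.7 = 16.874 min.
This is linear first-order; C(t) = C_in + (C₀ − C_in) e^(−t/τ).
C(56.9) = 3.15 + (0.318 − 3.15)·e^(−56.9/16.874) = 3.15 + (-2.8320)·0.034318 = 3.0528 g/L.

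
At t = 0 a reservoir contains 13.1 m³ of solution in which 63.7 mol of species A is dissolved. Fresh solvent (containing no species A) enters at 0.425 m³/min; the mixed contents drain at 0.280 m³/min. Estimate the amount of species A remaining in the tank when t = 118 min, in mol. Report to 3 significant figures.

12.7 mol

Total volume: dV/dt = Q_in − Q_out = 0.14500 m³/min, so V(t) = 13.1 + 0.14500 t and V(118) = 30.210 m³.
Solute balance: dm/dt = 0 − Q_out C = −Q_out m/V(t).
Separate: dm/m = −Q_out dt/V(t) ⇒ ln(m/m₀) = −(Q_out/(Q_in−Q_out)) ln(V/V₀).
m = m₀ (V₀/V)^(Q_out/(Q_in−Q_out)) = 63.7 × (13.1/30.210)^(1.9310) = 12.688 mol.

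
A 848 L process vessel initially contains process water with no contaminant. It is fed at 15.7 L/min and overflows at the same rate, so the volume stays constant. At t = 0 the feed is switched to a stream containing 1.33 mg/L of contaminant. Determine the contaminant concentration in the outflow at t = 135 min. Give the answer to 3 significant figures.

1.22 mg/L

Mass balance on the solute (V constant): V dC/dt = Q(C_in − C).
Rewrite as dC/dt + C/τ = C_in/τ, τ = V/Q = 54.013 min.
This is linear first-order; C(t) = C_in + (C₀ − C_in) e^(−t/τ).
C(135) = 1.33 + (0 − 1.33)·e^(−135/54.013) = 1.33 + (-1.3300)·0.082133 = 1.2208 mg/L.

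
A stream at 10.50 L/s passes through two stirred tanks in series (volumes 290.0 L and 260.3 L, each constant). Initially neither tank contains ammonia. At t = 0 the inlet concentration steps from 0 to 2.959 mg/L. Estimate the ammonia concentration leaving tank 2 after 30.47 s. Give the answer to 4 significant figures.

Time constants: τᵢ = Vᵢ/Q for each well-mixed tank.
τ₁ = 290.0/10.50 = 27.6190 s; τ₂ = 260.3/10.50 = 24.7905 s.
Tank 1: C₁ = C_in(1 − e^(−t/τ₁)). Tank 2 (τ₁ ≠ τ₂): C₂ = C_in[1 − (τ₁ e^(−t/τ₁) − τ₂ e^(−t/τ₂))/(τ₁ − τ₂)].
At t = 30.47: e^(−t/τ₁) = 0.331800, e^(−t/τ₂) = 0.292555.
C₂ = 2.959·[1 − (27.6190·0.331800 − 24.7905·0.292555)/(2.82857)] = 2.959·0.324253 = 0.959464 mg/L.

0.9595 mg/L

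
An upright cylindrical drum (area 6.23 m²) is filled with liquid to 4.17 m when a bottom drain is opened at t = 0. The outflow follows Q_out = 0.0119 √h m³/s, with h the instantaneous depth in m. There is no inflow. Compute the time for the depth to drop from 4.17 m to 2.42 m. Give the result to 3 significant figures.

Mass balance (ρ constant): A dh/dt = −0.0119 √h.
Separate and integrate: 2(√h − √h₀) = −(0.0119/A) t.
t = 2A(√h₀ − √h)/0.0119 = 2·6.23·(√4.17 − √2.42)/0.0119
  = 12.460 × (2.0421 − 1.5556) / 0.0119 = 509.31 s.

509 s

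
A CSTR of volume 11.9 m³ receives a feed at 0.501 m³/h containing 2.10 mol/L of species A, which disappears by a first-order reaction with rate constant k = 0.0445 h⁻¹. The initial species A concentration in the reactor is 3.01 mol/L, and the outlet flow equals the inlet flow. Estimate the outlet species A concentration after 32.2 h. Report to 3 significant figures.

V dC/dt = Q(C_in − C) − k V C.
This is linear with rate a = Q/V + k = 0.086601 h⁻¹.
C_ss = Q C_in/(Q + kV) = 1.0209 mol/L; C(t) = C_ss + (C₀ − C_ss) e^(−a t).
C(32.2) = 1.0209 + (1.9891)·e^(−0.086601·32.2) = 1.0209 + (1.9891)·0.061511 = 1.1433 mol/L.

1.14 mol/L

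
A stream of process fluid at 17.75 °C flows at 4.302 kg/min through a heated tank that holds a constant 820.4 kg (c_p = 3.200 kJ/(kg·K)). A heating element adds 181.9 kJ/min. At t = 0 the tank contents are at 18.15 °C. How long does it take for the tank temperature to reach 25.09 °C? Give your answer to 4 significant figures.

148.8 min

Energy balance: M c_p dT/dt = ṁ c_p (T_in − T) + 181.9.
τ = M/ṁ = 190.702 min; T_ss = T_in + Q̇/(ṁ c_p) = 30.9633 °C.
T(t) = T_ss + (T₀ − T_ss) e^(−t/τ). Set T = 25.09:
e^(−t/τ) = (25.09 − 30.9633)/(18.15 − 30.9633) = 0.458377
t = −190.702 · ln(0.458377) = 148.760 min.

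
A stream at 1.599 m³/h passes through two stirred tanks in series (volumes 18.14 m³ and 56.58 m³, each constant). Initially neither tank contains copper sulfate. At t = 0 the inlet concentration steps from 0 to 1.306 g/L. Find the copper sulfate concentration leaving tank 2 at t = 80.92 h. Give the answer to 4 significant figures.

Each tank obeys Vᵢ dCᵢ/dt = Q(Cᵢ₋₁ − Cᵢ), so τᵢ = Vᵢ/Q.
τ₁ = 18.14/1.599 = 11.3446 h; τ₂ = 56.58/1.599 = 35.3846 h.
Tank 1: C₁ = C_in(1 − e^(−t/τ₁)). Tank 2 (τ₁ ≠ τ₂): C₂ = C_in[1 − (τ₁ e^(−t/τ₁) − τ₂ e^(−t/τ₂))/(τ₁ − τ₂)].
At t = 80.92: e^(−t/τ₁) = 0.000798389, e^(−t/τ₂) = 0.101584.
C₂ = 1.306·[1 − (11.3446·0.000798389 − 35.3846·0.101584)/(-24.0400)] = 1.306·0.850855 = 1.11122 g/L.

1.111 g/L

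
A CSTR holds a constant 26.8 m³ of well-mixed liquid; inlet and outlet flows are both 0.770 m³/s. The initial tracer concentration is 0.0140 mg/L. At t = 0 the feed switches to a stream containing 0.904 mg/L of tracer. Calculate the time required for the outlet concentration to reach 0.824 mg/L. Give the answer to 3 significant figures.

Species balance: V dC/dt = Q(C_in − C) ⇒ τ = V/Q = 34.805 s.
C(t) = C_in + (C₀ − C_in) e^(−t/τ). Set C = 0.824 and solve for t:
e^(−t/τ) = (C − C_in)/(C₀ − C_in) = (0.824 − 0.904)/(0.0140 − 0.904) = 0.089888
t = −τ ln(…) = 34.805 × 2.4092 = 83.852 s.

83.9 s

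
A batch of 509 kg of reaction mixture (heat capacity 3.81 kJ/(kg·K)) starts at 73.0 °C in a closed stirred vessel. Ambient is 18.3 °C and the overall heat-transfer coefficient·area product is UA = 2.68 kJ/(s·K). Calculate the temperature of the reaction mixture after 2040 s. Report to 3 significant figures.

Lumped-capacitance energy balance: M c_p dT/dt = UA(T_amb − T).
dT/dt = (T_ss − T)/τ with T_ss = T_amb = 18.300 °C, τ = M c_p/UA = 509·3.81/2.68 = 723.62 s.
Solution: T(t) = T_ss + (T₀ − T_ss) e^(−t/τ).
T(2040) = 18.300 + (54.700)·0.059655 = 21.563 °C.

21.6 °C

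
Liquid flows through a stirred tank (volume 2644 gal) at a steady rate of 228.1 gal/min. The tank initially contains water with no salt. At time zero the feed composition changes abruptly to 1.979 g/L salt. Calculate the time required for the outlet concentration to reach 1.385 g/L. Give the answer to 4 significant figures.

13.95 min

Unsteady species balance (constant V, well mixed): V dC/dt = Q(C_in − C), so τ = V/Q = 11.5914 min.
C(t) = C_in + (C₀ − C_in) e^(−t/τ). Set C = 1.385 and solve for t:
e^(−t/τ) = (C − C_in)/(C₀ − C_in) = (1.385 − 1.979)/(0 − 1.979) = 0.300152
t = −τ ln(…) = 11.5914 × 1.20347 = 13.9499 min.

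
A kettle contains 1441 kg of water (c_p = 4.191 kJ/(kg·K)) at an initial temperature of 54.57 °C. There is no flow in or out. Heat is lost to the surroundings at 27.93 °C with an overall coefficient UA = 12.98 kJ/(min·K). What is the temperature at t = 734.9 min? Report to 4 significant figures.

33.42 °C

M c_p dT/dt = −UA(T − T_amb).
dT/dt = (T_ss − T)/τ with T_ss = T_amb = 27.9300 °C, τ = M c_p/UA = 1441·4.191/12.98 = 465.272 min.
Integrating: T(t) = T_ss + (T₀ − T_ss) e^(−t/τ).
T(734.9) = 27.9300 + (26.6400)·0.206077 = 33.4199 °C.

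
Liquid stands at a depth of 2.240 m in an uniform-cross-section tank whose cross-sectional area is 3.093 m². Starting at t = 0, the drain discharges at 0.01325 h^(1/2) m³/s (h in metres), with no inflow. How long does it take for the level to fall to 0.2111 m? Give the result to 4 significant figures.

Volume balance on the tank: A dh/dt = −0.01325 √h.
Separate and integrate: 2(√h − √h₀) = −(0.01325/A) t.
t = 2A(√h₀ − √h)/0.01325 = 2·3.093·(√2.240 − √0.2111)/0.01325
  = 6.18600 × (1.49666 − 0.459456) / 0.01325 = 484.239 s.

484.2 s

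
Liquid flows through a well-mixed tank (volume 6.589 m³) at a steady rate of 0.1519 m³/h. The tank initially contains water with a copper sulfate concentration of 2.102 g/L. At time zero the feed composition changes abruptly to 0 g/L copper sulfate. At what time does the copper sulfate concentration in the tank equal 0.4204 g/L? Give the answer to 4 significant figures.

69.81 h

Species balance: V dC/dt = Q(C_in − C) ⇒ τ = V/Q = 43.3772 h.
C(t) = C_in + (C₀ − C_in) e^(−t/τ). Set C = 0.4204 and solve for t:
e^(−t/τ) = (C − C_in)/(C₀ − C_in) = (0.4204 − 0)/(2.102 − 0) = 0.200000
t = −τ ln(…) = 43.3772 × 1.60944 = 69.8129 h.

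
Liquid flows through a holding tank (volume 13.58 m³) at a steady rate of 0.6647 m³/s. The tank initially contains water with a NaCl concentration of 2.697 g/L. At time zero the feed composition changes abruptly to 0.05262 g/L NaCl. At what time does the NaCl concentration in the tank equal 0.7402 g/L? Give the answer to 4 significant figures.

Species balance: V dC/dt = Q(C_in − C) ⇒ τ = V/Q = 20.4303 s.
C(t) = C_in + (C₀ − C_in) e^(−t/τ). Set C = 0.7402 and solve for t:
e^(−t/τ) = (C − C_in)/(C₀ − C_in) = (0.7402 − 0.05262)/(2.697 − 0.05262) = 0.260016
t = −τ ln(…) = 20.4303 × 1.34701 = 27.5199 s.

27.52 s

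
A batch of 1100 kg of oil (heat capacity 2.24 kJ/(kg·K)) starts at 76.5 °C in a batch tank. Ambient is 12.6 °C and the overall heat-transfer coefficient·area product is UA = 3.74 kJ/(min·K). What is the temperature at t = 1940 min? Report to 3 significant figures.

Lumped-capacitance energy balance: M c_p dT/dt = UA(T_amb − T).
dT/dt = (T_ss − T)/τ with T_ss = T_amb = 12.600 °C, τ = M c_p/UA = 1100·2.24/3.74 = 658.82 min.
Solution: T(t) = T_ss + (T₀ − T_ss) e^(−t/τ).
T(1940) = 12.600 + (63.900)·0.052621 = 15.962 °C.

16.0 °C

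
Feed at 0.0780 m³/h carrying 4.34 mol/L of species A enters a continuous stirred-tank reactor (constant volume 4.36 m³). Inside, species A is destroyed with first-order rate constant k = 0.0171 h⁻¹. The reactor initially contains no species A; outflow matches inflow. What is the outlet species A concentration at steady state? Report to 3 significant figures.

V dC/dt = Q(C_in − C) − k V C.
At steady state: 0 = Q C_in − (Q + kV) C_ss, so C_ss = Q C_in/(Q + kV).
C_ss = 0.0780·4.34/(0.0780 + 0.0171·4.36) = 0.33852/0.15256 = 2.2190 mol/L.

2.22 mol/L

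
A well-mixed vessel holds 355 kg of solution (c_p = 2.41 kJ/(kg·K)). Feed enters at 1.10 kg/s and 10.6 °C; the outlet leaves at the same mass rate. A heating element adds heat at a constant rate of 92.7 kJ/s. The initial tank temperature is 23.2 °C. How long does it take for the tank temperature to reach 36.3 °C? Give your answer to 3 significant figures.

284 s

M c_p dT/dt = ṁ c_p (T_in − T) + Q̇.
τ = M/ṁ = 322.73 s; T_ss = T_in + Q̇/(ṁ c_p) = 45.568 °C.
T(t) = T_ss + (T₀ − T_ss) e^(−t/τ). Set T = 36.3:
e^(−t/τ) = (36.3 − 45.568)/(23.2 − 45.568) = 0.41434
t = −322.73 · ln(0.41434) = 284.34 s.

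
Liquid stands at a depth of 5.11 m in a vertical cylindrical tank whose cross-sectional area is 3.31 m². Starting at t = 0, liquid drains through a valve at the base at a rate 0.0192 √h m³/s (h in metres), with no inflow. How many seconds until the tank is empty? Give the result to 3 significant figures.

With no inflow, A dh/dt = −0.0192 √h.
∫ h^(−1/2) dh = −(0.0192/A) ∫ dt, giving 2√h = 2√h₀ − (0.0192/A) t.
Set h = 0: 2√h₀ = (0.0192/A) t_empty ⇒ t_empty = 2A√h₀/0.0192.
t_empty = 2·3.31·√5.11/0.0192 = 6.6200·2.2605/0.0192 = 779.41 s.

779 s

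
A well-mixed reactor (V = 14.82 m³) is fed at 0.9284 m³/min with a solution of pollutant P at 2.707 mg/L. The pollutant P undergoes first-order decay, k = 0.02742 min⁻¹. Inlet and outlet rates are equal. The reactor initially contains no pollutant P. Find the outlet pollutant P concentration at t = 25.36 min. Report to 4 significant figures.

V dC/dt = Q(C_in − C) − k V C.
dC/dt = (Q/V) C_in − (Q/V + k) C; effective rate a = Q/V + k = 0.0626451 + 0.02742 = 0.0900651 min⁻¹.
C_ss = Q C_in/(Q + kV) = 1.88286 mg/L; C(t) = C_ss + (C₀ − C_ss) e^(−a t).
C(25.36) = 1.88286 + (-1.88286)·e^(−0.0900651·25.36) = 1.88286 + (-1.88286)·0.101871 = 1.69105 mg/L.

1.691 mg/L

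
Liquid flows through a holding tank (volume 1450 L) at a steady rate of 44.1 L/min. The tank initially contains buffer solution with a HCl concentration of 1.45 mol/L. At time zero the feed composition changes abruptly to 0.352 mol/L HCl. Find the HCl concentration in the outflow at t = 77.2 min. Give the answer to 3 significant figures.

0.457 mol/L

Transient balance on the dissolved component: V dC/dt = Q(C_in − C).
Time constant τ = V/Q = 1450/44.1 = 32.880 min.
C approaches C_in exponentially: C(t) = C_in + (C₀ − C_in) e^(−t/τ).
C(77.2) = 0.352 + (1.45 − 0.352)·e^(−77.2/32.880) = 0.352 + (1.0980)·0.095565 = 0.45693 mol/L.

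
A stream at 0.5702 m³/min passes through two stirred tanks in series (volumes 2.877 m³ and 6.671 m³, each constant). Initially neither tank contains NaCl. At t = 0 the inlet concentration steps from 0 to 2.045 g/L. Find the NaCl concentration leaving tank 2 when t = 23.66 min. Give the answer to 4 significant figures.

1.583 g/L

Time constants: τᵢ = Vᵢ/Q for each well-mixed tank.
τ₁ = 2.877/0.5702 = 5.04560 min; τ₂ = 6.671/0.5702 = 11.6994 min.
Tank 1: C₁ = C_in(1 − e^(−t/τ₁)). Tank 2 (τ₁ ≠ τ₂): C₂ = C_in[1 − (τ₁ e^(−t/τ₁) − τ₂ e^(−t/τ₂))/(τ₁ − τ₂)].
At t = 23.66: e^(−t/τ₁) = 0.00919371, e^(−t/τ₂) = 0.132347.
C₂ = 2.045·[1 − (5.04560·0.00919371 − 11.6994·0.132347)/(-6.65381)] = 2.045·0.774265 = 1.58337 g/L.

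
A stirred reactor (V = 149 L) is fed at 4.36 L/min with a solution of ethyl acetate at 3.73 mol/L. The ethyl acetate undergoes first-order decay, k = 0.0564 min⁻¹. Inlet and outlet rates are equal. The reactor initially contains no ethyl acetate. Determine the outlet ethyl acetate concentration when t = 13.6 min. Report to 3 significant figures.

V dC/dt = Q(C_in − C) − k V C.
dC/dt = (Q/V) C_in − (Q/V + k) C; effective rate a = Q/V + k = 0.029262 + 0.0564 = 0.085662 min⁻¹.
C_ss = Q C_in/(Q + kV) = 1.2742 mol/L; C(t) = C_ss + (C₀ − C_ss) e^(−a t).
C(13.6) = 1.2742 + (-1.2742)·e^(−0.085662·13.6) = 1.2742 + (-1.2742)·0.31192 = 0.87672 mol/L.

0.877 mol/L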